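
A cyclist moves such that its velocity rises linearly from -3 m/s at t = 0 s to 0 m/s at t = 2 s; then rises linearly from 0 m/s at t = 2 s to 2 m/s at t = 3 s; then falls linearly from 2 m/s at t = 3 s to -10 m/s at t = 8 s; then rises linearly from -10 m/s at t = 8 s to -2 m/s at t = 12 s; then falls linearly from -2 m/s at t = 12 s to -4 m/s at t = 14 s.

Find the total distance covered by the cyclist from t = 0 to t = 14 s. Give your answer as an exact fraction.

167/3 m

Total distance travelled is ∫|v| dt — sum the magnitudes of each area piece.
0–2 s: |½(-3 + 0)(2)| = 3 m
2–3 s: |½(0 + 2)(1)| = 1 m
3–8 s: v = 0 at t = 23/6 s; triangle areas 5/6 + 125/6 = 65/3 m
8–12 s: |½(-10 + -2)(4)| = 24 m
12–14 s: |½(-2 + -4)(2)| = 6 m
Total distance = 167/3 m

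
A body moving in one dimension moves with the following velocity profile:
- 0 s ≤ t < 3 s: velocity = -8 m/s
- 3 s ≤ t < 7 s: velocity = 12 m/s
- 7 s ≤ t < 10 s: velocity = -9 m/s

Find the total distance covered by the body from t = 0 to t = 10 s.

Total distance travelled is ∫|v| dt — sum the magnitudes of each area piece.
0–3 s: |-8| × 3 = 24 m
3–7 s: |12| × 4 = 48 m
7–10 s: |-9| × 3 = 27 m
Total distance = 99 m

99 m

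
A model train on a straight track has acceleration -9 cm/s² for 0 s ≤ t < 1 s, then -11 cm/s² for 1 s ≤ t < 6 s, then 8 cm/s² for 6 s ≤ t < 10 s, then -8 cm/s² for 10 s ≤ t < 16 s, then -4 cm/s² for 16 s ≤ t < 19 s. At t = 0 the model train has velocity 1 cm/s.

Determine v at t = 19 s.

-91 cm/s

Δv equals the area under the a-t graph; then v = v₀ + Δv.
0–1 s: -9 × 1 = -9 cm/s
1–6 s: -11 × 5 = -55 cm/s
6–10 s: 8 × 4 = 32 cm/s
10–16 s: -8 × 6 = -48 cm/s
16–19 s: -4 × 3 = -12 cm/s
Δv = -92 cm/s, so v(19) = 1 + (-92) = -91 cm/s.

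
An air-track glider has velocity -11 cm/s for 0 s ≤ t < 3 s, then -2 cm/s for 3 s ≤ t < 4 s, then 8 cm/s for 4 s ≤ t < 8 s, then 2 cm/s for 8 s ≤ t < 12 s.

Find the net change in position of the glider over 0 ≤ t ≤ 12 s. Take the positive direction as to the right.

Net displacement equals the area under the velocity-time graph (areas below the axis count negative).
0–3 s: -11 × 3 = -33 cm
3–4 s: -2 × 1 = -2 cm
4–8 s: 8 × 4 = 32 cm
8–12 s: 2 × 4 = 8 cm
Net displacement = 5 cm

5 cm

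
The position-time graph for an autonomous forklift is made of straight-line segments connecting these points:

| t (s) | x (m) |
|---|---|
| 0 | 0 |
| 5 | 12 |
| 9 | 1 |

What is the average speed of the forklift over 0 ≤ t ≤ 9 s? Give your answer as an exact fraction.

23/9 m/s

Average speed = (total path length)/(elapsed time); on a piecewise-linear x-t graph the path length is Σ|Δx|.
0–5 s: |Δx| = |12 − 0| = 12 m
5–9 s: |Δx| = |1 − 12| = 11 m
Total path = 23 m; average speed = 23/9 = 23/9 m/s.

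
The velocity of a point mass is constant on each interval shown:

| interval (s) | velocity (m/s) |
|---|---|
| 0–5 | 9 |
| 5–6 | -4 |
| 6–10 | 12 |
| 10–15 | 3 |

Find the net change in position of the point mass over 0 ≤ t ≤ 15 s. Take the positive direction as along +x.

Net displacement equals the area under the velocity-time graph (areas below the axis count negative).
0–5 s: 9 × 5 = 45 m
5–6 s: -4 × 1 = -4 m
6–10 s: 12 × 4 = 48 m
10–15 s: 3 × 5 = 15 m
Net displacement = 104 m

104 m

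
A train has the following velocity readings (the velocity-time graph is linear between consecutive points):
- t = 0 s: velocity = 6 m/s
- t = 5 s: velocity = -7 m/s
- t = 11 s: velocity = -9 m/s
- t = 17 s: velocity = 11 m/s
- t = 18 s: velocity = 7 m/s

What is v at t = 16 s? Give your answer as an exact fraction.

23/3 m/s

On 11–17 s the graph is linear from -9 to 11 m/s: v(16) = -9 + (11 − -9)·(16 − 11)/(17 − 11) = 23/3 m/s.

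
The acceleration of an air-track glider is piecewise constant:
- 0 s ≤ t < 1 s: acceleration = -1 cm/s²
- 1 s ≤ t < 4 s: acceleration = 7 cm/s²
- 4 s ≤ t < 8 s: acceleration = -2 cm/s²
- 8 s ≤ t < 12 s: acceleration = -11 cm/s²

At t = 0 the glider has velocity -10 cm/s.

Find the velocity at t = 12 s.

-42 cm/s

Δv equals the area under the a-t graph; then v = v₀ + Δv.
0–1 s: -1 × 1 = -1 cm/s
1–4 s: 7 × 3 = 21 cm/s
4–8 s: -2 × 4 = -8 cm/s
8–12 s: -11 × 4 = -44 cm/s
Δv = -32 cm/s, so v(12) = -10 + (-32) = -42 cm/s.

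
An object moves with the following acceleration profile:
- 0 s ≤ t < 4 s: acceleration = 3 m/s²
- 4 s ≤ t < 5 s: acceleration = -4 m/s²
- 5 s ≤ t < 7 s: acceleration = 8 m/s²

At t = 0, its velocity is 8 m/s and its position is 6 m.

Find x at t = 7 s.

128 m

On each constant-a segment, Δv = aΔt and Δx = v₀Δt + ½aΔt²; chain segment to segment.
0–4 s: v starts 8 m/s; Δx = 8·4 + ½·3·4² = 56 m; v ends 20 m/s.
4–5 s: v starts 20 m/s; Δx = 20·1 + ½·-4·1² = 18 m; v ends 16 m/s.
5–7 s: v starts 16 m/s; Δx = 16·2 + ½·8·2² = 48 m; v ends 32 m/s.
x(7) = 6 + Σ Δx = 128 m.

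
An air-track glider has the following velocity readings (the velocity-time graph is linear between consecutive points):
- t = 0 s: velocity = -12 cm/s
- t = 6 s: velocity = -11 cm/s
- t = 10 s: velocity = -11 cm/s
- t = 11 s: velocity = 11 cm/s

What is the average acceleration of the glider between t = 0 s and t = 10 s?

Average acceleration = Δv/Δt = (-11 − -12)/(10 − 0) = 0.1 cm/s².

0.1 cm/s²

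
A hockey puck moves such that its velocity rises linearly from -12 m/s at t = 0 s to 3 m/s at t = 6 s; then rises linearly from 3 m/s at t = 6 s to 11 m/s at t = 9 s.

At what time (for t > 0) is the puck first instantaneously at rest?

t = 4.8 s

v changes sign on 0–6 s (from -12 to 3); the graph is linear there, so v = 0 at t = 0 + (12)·(6 − 0)/(3 − -12) = 4.8 s.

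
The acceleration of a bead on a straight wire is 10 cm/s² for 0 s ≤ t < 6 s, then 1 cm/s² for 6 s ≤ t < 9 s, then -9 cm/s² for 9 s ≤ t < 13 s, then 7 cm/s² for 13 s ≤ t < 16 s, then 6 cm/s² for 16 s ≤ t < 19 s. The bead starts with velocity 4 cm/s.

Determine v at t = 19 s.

Δv equals the area under the a-t graph; then v = v₀ + Δv.
0–6 s: 10 × 6 = 60 cm/s
6–9 s: 1 × 3 = 3 cm/s
9–13 s: -9 × 4 = -36 cm/s
13–16 s: 7 × 3 = 21 cm/s
16–19 s: 6 × 3 = 18 cm/s
Δv = 66 cm/s, so v(19) = 4 + (66) = 70 cm/s.

70 cm/s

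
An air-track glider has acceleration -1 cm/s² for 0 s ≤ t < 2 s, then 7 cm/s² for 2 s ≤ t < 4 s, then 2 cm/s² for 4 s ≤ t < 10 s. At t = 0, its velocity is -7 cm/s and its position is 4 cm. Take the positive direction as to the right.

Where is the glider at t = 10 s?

50 cm

On each constant-a segment, Δv = aΔt and Δx = v₀Δt + ½aΔt²; chain segment to segment.
0–2 s: v starts -7 cm/s; Δx = -7·2 + ½·-1·2² = -16 cm; v ends -9 cm/s.
2–4 s: v starts -9 cm/s; Δx = -9·2 + ½·7·2² = -4 cm; v ends 5 cm/s.
4–10 s: v starts 5 cm/s; Δx = 5·6 + ½·2·6² = 66 cm; v ends 17 cm/s.
x(10) = 4 + Σ Δx = 50 cm.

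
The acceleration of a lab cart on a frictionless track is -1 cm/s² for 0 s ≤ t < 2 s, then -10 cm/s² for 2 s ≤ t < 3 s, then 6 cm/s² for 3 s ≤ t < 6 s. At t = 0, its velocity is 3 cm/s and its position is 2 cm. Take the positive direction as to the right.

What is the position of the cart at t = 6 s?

2 cm

On each constant-a segment, Δv = aΔt and Δx = v₀Δt + ½aΔt²; chain segment to segment.
0–2 s: v starts 3 cm/s; Δx = 3·2 + ½·-1·2² = 4 cm; v ends 1 cm/s.
2–3 s: v starts 1 cm/s; Δx = 1·1 + ½·-10·1² = -4 cm; v ends -9 cm/s.
3–6 s: v starts -9 cm/s; Δx = -9·3 + ½·6·3² = 0 cm; v ends 9 cm/s.
x(6) = 2 + Σ Δx = 2 cm.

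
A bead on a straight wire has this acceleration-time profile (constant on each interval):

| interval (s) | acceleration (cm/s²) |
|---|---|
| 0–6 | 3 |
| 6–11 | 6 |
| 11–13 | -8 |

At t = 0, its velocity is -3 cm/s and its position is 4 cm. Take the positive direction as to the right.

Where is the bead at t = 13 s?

On each constant-a segment, Δv = aΔt and Δx = v₀Δt + ½aΔt²; chain segment to segment.
0–6 s: v starts -3 cm/s; Δx = -3·6 + ½·3·6² = 36 cm; v ends 15 cm/s.
6–11 s: v starts 15 cm/s; Δx = 15·5 + ½·6·5² = 150 cm; v ends 45 cm/s.
11–13 s: v starts 45 cm/s; Δx = 45·2 + ½·-8·2² = 74 cm; v ends 29 cm/s.
x(13) = 4 + Σ Δx = 264 cm.

264 cm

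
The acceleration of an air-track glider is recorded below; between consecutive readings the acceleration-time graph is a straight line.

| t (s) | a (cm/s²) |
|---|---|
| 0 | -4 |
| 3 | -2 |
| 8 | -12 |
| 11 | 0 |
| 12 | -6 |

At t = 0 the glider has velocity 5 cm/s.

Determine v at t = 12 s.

Δv equals the area under the a-t graph; then v = v₀ + Δv.
0–3 s: ½(-4 + -2)(3) = -9 cm/s
3–8 s: ½(-2 + -12)(5) = -35 cm/s
8–11 s: ½(-12 + 0)(3) = -18 cm/s
11–12 s: ½(0 + -6)(1) = -3 cm/s
Δv = -65 cm/s, so v(12) = 5 + (-65) = -60 cm/s.

-60 cm/s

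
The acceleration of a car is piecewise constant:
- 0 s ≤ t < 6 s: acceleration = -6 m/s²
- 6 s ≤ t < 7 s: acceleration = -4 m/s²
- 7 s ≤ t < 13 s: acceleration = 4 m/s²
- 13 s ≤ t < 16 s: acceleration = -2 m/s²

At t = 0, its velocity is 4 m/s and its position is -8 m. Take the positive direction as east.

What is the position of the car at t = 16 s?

On each constant-a segment, Δv = aΔt and Δx = v₀Δt + ½aΔt²; chain segment to segment.
0–6 s: v starts 4 m/s; Δx = 4·6 + ½·-6·6² = -84 m; v ends -32 m/s.
6–7 s: v starts -32 m/s; Δx = -32·1 + ½·-4·1² = -34 m; v ends -36 m/s.
7–13 s: v starts -36 m/s; Δx = -36·6 + ½·4·6² = -144 m; v ends -12 m/s.
13–16 s: v starts -12 m/s; Δx = -12·3 + ½·-2·3² = -45 m; v ends -18 m/s.
x(16) = -8 + Σ Δx = -315 m.

-315 m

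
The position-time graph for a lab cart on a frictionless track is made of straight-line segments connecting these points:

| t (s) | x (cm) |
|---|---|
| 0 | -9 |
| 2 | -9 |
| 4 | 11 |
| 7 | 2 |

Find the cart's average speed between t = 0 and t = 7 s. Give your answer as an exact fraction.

Average speed = (total path length)/(elapsed time); on a piecewise-linear x-t graph the path length is Σ|Δx|.
0–2 s: |Δx| = |-9 − -9| = 0 cm
2–4 s: |Δx| = |11 − -9| = 20 cm
4–7 s: |Δx| = |2 − 11| = 9 cm
Total path = 29 cm; average speed = 29/7 = 29/7 cm/s.

29/7 cm/s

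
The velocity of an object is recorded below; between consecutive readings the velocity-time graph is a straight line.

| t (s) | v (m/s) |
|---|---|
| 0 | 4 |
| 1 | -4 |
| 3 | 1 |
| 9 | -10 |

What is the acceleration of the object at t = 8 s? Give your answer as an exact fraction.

-11/6 m/s²

Acceleration is the slope of the v-t graph on 3–9 s: (-10 − 1)/(9 − 3) = -11/6 m/s².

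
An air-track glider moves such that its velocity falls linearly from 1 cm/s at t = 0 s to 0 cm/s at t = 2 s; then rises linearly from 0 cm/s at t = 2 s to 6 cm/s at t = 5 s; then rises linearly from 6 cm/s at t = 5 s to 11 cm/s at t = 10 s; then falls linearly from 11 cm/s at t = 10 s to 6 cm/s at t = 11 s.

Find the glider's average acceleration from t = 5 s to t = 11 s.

Average acceleration = Δv/Δt = (6 − 6)/(11 − 5) = 0 cm/s².

0 cm/s²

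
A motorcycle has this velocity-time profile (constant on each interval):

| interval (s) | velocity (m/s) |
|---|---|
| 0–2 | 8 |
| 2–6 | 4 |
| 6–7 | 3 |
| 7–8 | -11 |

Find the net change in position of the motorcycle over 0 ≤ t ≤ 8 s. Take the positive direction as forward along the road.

Displacement is the signed area under the v-t curve.
0–2 s: 8 × 2 = 16 m
2–6 s: 4 × 4 = 16 m
6–7 s: 3 × 1 = 3 m
7–8 s: -11 × 1 = -11 m
Net displacement = 24 m

24 m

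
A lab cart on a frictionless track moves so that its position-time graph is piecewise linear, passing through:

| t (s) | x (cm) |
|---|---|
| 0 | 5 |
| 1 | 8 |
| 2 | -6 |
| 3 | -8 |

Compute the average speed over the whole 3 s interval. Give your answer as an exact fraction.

Average speed = (total path length)/(elapsed time); on a piecewise-linear x-t graph the path length is Σ|Δx|.
0–1 s: |Δx| = |8 − 5| = 3 cm
1–2 s: |Δx| = |-6 − 8| = 14 cm
2–3 s: |Δx| = |-8 − -6| = 2 cm
Total path = 19 cm; average speed = 19/3 = 19/3 cm/s.

19/3 cm/s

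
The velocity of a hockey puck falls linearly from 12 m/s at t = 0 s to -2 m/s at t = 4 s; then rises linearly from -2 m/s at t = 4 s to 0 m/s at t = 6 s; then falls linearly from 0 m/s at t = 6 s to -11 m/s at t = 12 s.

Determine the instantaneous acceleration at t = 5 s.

Acceleration is the slope of the v-t graph on 4–6 s: (0 − -2)/(6 − 4) = 1 m/s².

1 m/s²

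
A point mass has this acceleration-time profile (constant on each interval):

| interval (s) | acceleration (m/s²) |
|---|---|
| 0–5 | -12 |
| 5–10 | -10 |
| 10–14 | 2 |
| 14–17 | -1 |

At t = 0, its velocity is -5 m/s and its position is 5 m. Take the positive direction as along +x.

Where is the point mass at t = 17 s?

-1389.5 m

On each constant-a segment, Δv = aΔt and Δx = v₀Δt + ½aΔt²; chain segment to segment.
0–5 s: v starts -5 m/s; Δx = -5·5 + ½·-12·5² = -175 m; v ends -65 m/s.
5–10 s: v starts -65 m/s; Δx = -65·5 + ½·-10·5² = -450 m; v ends -115 m/s.
10–14 s: v starts -115 m/s; Δx = -115·4 + ½·2·4² = -444 m; v ends -107 m/s.
14–17 s: v starts -107 m/s; Δx = -107·3 + ½·-1·3² = -325.5 m; v ends -110 m/s.
x(17) = 5 + Σ Δx = -1389.5 m.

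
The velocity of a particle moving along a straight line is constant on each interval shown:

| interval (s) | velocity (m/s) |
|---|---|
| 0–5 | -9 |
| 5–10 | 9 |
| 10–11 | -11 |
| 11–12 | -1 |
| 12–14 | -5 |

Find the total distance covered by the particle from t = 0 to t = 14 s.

112 m

Distance (not displacement) is the total path length: add the absolute areas under v-t.
0–5 s: |-9| × 5 = 45 m
5–10 s: |9| × 5 = 45 m
10–11 s: |-11| × 1 = 11 m
11–12 s: |-1| × 1 = 1 m
12–14 s: |-5| × 2 = 10 m
Total distance = 112 m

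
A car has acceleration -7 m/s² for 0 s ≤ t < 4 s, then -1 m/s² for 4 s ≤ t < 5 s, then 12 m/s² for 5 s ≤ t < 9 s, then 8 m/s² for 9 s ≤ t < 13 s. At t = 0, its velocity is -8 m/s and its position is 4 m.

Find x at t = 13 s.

On each constant-a segment, Δv = aΔt and Δx = v₀Δt + ½aΔt²; chain segment to segment.
0–4 s: v starts -8 m/s; Δx = -8·4 + ½·-7·4² = -88 m; v ends -36 m/s.
4–5 s: v starts -36 m/s; Δx = -36·1 + ½·-1·1² = -36.5 m; v ends -37 m/s.
5–9 s: v starts -37 m/s; Δx = -37·4 + ½·12·4² = -52 m; v ends 11 m/s.
9–13 s: v starts 11 m/s; Δx = 11·4 + ½·8·4² = 108 m; v ends 43 m/s.
x(13) = 4 + Σ Δx = -64.5 m.

-64.5 m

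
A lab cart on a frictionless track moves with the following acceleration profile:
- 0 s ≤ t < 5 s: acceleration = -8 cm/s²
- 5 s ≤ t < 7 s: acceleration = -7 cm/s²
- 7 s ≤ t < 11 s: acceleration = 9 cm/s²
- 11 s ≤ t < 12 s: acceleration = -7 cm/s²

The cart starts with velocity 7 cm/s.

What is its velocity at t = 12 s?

Δv equals the area under the a-t graph; then v = v₀ + Δv.
0–5 s: -8 × 5 = -40 cm/s
5–7 s: -7 × 2 = -14 cm/s
7–11 s: 9 × 4 = 36 cm/s
11–12 s: -7 × 1 = -7 cm/s
Δv = -25 cm/s, so v(12) = 7 + (-25) = -18 cm/s.

-18 cm/s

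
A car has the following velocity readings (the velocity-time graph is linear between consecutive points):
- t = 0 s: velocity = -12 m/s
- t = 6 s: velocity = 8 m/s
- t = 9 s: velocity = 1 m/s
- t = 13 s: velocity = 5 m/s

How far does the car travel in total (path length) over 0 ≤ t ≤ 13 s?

Distance (not displacement) is the total path length: add the absolute areas under v-t.
0–6 s: v = 0 at t = 3.6 s; triangle areas 21.6 + 9.6 = 31.2 m
6–9 s: |½(8 + 1)(3)| = 13.5 m
9–13 s: |½(1 + 5)(4)| = 12 m
Total distance = 56.7 m

56.7 m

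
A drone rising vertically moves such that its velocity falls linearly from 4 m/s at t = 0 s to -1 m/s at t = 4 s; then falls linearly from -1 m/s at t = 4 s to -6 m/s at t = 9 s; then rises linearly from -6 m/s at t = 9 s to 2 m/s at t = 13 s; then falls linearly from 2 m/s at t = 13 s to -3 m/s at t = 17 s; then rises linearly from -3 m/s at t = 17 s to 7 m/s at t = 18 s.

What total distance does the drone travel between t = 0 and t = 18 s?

42.4 m

Total distance travelled is ∫|v| dt — sum the magnitudes of each area piece.
0–4 s: v = 0 at t = 3.2 s; triangle areas 6.4 + 0.4 = 6.8 m
4–9 s: |½(-1 + -6)(5)| = 17.5 m
9–13 s: v = 0 at t = 12 s; triangle areas 9 + 1 = 10 m
13–17 s: v = 0 at t = 14.6 s; triangle areas 1.6 + 3.6 = 5.2 m
17–18 s: v = 0 at t = 17.3 s; triangle areas 0.45 + 2.45 = 2.9 m
Total distance = 42.4 m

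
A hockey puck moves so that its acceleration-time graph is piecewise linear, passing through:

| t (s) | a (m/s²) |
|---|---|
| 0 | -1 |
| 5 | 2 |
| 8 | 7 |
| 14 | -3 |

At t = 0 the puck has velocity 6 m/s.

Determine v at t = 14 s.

Δv equals the area under the a-t graph; then v = v₀ + Δv.
0–5 s: ½(-1 + 2)(5) = 2.5 m/s
5–8 s: ½(2 + 7)(3) = 13.5 m/s
8–14 s: ½(7 + -3)(6) = 12 m/s
Δv = 28 m/s, so v(14) = 6 + (28) = 34 m/s.

34 m/s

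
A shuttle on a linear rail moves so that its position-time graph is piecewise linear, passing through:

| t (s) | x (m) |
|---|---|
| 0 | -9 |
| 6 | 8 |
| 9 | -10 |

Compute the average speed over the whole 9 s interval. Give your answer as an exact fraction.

Average speed = (total path length)/(elapsed time); on a piecewise-linear x-t graph the path length is Σ|Δx|.
0–6 s: |Δx| = |8 − -9| = 17 m
6–9 s: |Δx| = |-10 − 8| = 18 m
Total path = 35 m; average speed = 35/9 = 35/9 m/s.

35/9 m/s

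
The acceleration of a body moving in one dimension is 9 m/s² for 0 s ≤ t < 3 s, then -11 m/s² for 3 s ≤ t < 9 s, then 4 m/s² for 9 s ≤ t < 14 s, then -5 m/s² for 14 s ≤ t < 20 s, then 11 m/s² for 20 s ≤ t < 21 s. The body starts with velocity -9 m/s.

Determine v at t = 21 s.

Δv equals the area under the a-t graph; then v = v₀ + Δv.
0–3 s: 9 × 3 = 27 m/s
3–9 s: -11 × 6 = -66 m/s
9–14 s: 4 × 5 = 20 m/s
14–20 s: -5 × 6 = -30 m/s
20–21 s: 11 × 1 = 11 m/s
Δv = -38 m/s, so v(21) = -9 + (-38) = -47 m/s.

-47 m/s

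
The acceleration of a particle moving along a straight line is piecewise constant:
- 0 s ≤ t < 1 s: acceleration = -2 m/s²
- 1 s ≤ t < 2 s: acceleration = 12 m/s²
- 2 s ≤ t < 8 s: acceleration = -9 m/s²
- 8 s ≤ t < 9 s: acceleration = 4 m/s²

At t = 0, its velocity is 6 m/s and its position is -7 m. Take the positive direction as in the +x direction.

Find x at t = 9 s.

-94 m

On each constant-a segment, Δv = aΔt and Δx = v₀Δt + ½aΔt²; chain segment to segment.
0–1 s: v starts 6 m/s; Δx = 6·1 + ½·-2·1² = 5 m; v ends 4 m/s.
1–2 s: v starts 4 m/s; Δx = 4·1 + ½·12·1² = 10 m; v ends 16 m/s.
2–8 s: v starts 16 m/s; Δx = 16·6 + ½·-9·6² = -66 m; v ends -38 m/s.
8–9 s: v starts -38 m/s; Δx = -38·1 + ½·4·1² = -36 m; v ends -34 m/s.
x(9) = -7 + Σ Δx = -94 m.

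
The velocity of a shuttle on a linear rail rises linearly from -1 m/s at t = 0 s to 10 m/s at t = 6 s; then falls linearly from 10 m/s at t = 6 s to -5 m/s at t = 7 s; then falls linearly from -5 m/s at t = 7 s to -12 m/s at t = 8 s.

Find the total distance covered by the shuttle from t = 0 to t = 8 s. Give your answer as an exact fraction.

Total distance travelled is ∫|v| dt — sum the magnitudes of each area piece.
0–6 s: v = 0 at t = 6/11 s; triangle areas 3/11 + 300/11 = 303/11 m
6–7 s: v = 0 at t = 20/3 s; triangle areas 10/3 + 5/6 = 25/6 m
7–8 s: |½(-5 + -12)(1)| = 8.5 m
Total distance = 1327/33 m

1327/33 m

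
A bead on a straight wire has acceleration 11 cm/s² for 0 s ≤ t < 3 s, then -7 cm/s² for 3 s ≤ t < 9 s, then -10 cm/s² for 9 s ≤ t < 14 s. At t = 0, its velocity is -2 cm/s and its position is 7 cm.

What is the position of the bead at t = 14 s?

-69.5 cm

On each constant-a segment, Δv = aΔt and Δx = v₀Δt + ½aΔt²; chain segment to segment.
0–3 s: v starts -2 cm/s; Δx = -2·3 + ½·11·3² = 43.5 cm; v ends 31 cm/s.
3–9 s: v starts 31 cm/s; Δx = 31·6 + ½·-7·6² = 60 cm; v ends -11 cm/s.
9–14 s: v starts -11 cm/s; Δx = -11·5 + ½·-10·5² = -180 cm; v ends -61 cm/s.
x(14) = 7 + Σ Δx = -69.5 cm.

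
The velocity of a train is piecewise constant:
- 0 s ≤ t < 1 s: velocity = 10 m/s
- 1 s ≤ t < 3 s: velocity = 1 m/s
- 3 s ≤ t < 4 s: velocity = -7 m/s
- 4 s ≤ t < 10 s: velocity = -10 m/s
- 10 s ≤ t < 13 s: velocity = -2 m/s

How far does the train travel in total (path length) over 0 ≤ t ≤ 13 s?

Total distance travelled is ∫|v| dt — sum the magnitudes of each area piece.
0–1 s: |10| × 1 = 10 m
1–3 s: |1| × 2 = 2 m
3–4 s: |-7| × 1 = 7 m
4–10 s: |-10| × 6 = 60 m
10–13 s: |-2| × 3 = 6 m
Total distance = 85 m

85 m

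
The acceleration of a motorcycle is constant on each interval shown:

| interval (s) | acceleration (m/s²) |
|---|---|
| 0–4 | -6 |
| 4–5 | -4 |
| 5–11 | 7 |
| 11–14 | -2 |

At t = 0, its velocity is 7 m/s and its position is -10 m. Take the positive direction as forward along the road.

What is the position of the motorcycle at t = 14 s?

5 m

On each constant-a segment, Δv = aΔt and Δx = v₀Δt + ½aΔt²; chain segment to segment.
0–4 s: v starts 7 m/s; Δx = 7·4 + ½·-6·4² = -20 m; v ends -17 m/s.
4–5 s: v starts -17 m/s; Δx = -17·1 + ½·-4·1² = -19 m; v ends -21 m/s.
5–11 s: v starts -21 m/s; Δx = -21·6 + ½·7·6² = 0 m; v ends 21 m/s.
11–14 s: v starts 21 m/s; Δx = 21·3 + ½·-2·3² = 54 m; v ends 15 m/s.
x(14) = -10 + Σ Δx = 5 m.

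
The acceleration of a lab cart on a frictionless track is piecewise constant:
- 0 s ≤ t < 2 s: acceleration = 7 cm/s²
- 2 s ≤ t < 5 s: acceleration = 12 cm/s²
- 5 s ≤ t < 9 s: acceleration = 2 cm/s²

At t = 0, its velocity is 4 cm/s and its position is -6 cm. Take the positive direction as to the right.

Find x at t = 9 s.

356 cm

On each constant-a segment, Δv = aΔt and Δx = v₀Δt + ½aΔt²; chain segment to segment.
0–2 s: v starts 4 cm/s; Δx = 4·2 + ½·7·2² = 22 cm; v ends 18 cm/s.
2–5 s: v starts 18 cm/s; Δx = 18·3 + ½·12·3² = 108 cm; v ends 54 cm/s.
5–9 s: v starts 54 cm/s; Δx = 54·4 + ½·2·4² = 232 cm; v ends 62 cm/s.
x(9) = -6 + Σ Δx = 356 cm.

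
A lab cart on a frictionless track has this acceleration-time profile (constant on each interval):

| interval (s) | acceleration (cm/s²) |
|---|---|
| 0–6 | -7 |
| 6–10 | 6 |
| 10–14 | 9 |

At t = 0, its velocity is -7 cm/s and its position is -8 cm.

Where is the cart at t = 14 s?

On each constant-a segment, Δv = aΔt and Δx = v₀Δt + ½aΔt²; chain segment to segment.
0–6 s: v starts -7 cm/s; Δx = -7·6 + ½·-7·6² = -168 cm; v ends -49 cm/s.
6–10 s: v starts -49 cm/s; Δx = -49·4 + ½·6·4² = -148 cm; v ends -25 cm/s.
10–14 s: v starts -25 cm/s; Δx = -25·4 + ½·9·4² = -28 cm; v ends 11 cm/s.
x(14) = -8 + Σ Δx = -352 cm.

-352 cm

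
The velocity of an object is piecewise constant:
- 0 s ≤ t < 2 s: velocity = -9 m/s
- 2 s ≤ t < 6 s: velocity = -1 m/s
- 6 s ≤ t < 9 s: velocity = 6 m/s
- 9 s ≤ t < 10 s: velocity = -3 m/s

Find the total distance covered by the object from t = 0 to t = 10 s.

Distance (not displacement) is the total path length: add the absolute areas under v-t.
0–2 s: |-9| × 2 = 18 m
2–6 s: |-1| × 4 = 4 m
6–9 s: |6| × 3 = 18 m
9–10 s: |-3| × 1 = 3 m
Total distance = 43 m

43 m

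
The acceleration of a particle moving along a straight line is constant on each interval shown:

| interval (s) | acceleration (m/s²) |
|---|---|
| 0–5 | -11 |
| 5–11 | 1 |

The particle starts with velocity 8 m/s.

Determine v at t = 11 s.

Δv equals the area under the a-t graph; then v = v₀ + Δv.
0–5 s: -11 × 5 = -55 m/s
5–11 s: 1 × 6 = 6 m/s
Δv = -49 m/s, so v(11) = 8 + (-49) = -41 m/s.

-41 m/s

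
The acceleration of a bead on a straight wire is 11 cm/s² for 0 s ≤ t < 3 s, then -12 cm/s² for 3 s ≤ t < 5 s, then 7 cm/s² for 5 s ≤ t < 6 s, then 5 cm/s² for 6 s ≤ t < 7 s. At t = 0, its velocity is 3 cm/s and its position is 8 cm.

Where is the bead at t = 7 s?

151.5 cm

On each constant-a segment, Δv = aΔt and Δx = v₀Δt + ½aΔt²; chain segment to segment.
0–3 s: v starts 3 cm/s; Δx = 3·3 + ½·11·3² = 58.5 cm; v ends 36 cm/s.
3–5 s: v starts 36 cm/s; Δx = 36·2 + ½·-12·2² = 48 cm; v ends 12 cm/s.
5–6 s: v starts 12 cm/s; Δx = 12·1 + ½·7·1² = 15.5 cm; v ends 19 cm/s.
6–7 s: v starts 19 cm/s; Δx = 19·1 + ½·5·1² = 21.5 cm; v ends 24 cm/s.
x(7) = 8 + Σ Δx = 151.5 cm.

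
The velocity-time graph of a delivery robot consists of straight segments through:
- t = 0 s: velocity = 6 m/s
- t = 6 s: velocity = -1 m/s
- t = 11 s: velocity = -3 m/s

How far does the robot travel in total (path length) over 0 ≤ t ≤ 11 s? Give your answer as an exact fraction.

181/7 m

Distance (not displacement) is the total path length: add the absolute areas under v-t.
0–6 s: v = 0 at t = 36/7 s; triangle areas 108/7 + 3/7 = 111/7 m
6–11 s: |½(-1 + -3)(5)| = 10 m
Total distance = 181/7 m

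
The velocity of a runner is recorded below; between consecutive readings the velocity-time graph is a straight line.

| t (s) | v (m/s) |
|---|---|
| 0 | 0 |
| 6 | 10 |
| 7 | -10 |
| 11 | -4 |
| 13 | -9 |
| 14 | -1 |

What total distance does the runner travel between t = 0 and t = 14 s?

81 m

Total distance travelled is ∫|v| dt — sum the magnitudes of each area piece.
0–6 s: |½(0 + 10)(6)| = 30 m
6–7 s: v = 0 at t = 6.5 s; triangle areas 2.5 + 2.5 = 5 m
7–11 s: |½(-10 + -4)(4)| = 28 m
11–13 s: |½(-4 + -9)(2)| = 13 m
13–14 s: |½(-9 + -1)(1)| = 5 m
Total distance = 81 m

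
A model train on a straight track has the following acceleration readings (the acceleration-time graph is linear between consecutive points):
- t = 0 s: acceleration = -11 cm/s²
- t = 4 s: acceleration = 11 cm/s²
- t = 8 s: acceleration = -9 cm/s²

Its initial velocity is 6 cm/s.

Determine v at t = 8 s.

Δv equals the area under the a-t graph; then v = v₀ + Δv.
0–4 s: ½(-11 + 11)(4) = 0 cm/s
4–8 s: ½(11 + -9)(4) = 4 cm/s
Δv = 4 cm/s, so v(8) = 6 + (4) = 10 cm/s.

10 cm/s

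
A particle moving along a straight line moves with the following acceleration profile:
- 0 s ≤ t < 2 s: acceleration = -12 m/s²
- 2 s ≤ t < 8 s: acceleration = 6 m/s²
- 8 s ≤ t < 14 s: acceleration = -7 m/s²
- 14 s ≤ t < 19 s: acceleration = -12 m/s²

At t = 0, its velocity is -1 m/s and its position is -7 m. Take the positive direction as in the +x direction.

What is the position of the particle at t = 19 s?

-440 m

On each constant-a segment, Δv = aΔt and Δx = v₀Δt + ½aΔt²; chain segment to segment.
0–2 s: v starts -1 m/s; Δx = -1·2 + ½·-12·2² = -26 m; v ends -25 m/s.
2–8 s: v starts -25 m/s; Δx = -25·6 + ½·6·6² = -42 m; v ends 11 m/s.
8–14 s: v starts 11 m/s; Δx = 11·6 + ½·-7·6² = -60 m; v ends -31 m/s.
14–19 s: v starts -31 m/s; Δx = -31·5 + ½·-12·5² = -305 m; v ends -91 m/s.
x(19) = -7 + Σ Δx = -440 m.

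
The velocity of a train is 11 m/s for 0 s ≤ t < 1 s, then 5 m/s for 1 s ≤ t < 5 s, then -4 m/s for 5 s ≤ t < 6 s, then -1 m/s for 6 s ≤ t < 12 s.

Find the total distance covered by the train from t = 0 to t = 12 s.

41 m

Total distance travelled is ∫|v| dt — sum the magnitudes of each area piece.
0–1 s: |11| × 1 = 11 m
1–5 s: |5| × 4 = 20 m
5–6 s: |-4| × 1 = 4 m
6–12 s: |-1| × 6 = 6 m
Total distance = 41 m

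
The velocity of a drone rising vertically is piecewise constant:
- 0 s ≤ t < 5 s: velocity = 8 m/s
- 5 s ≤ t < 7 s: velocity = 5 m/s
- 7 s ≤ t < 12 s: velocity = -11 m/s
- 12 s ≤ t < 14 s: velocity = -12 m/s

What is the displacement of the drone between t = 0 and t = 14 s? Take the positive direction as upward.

-29 m

Net displacement equals the area under the velocity-time graph (areas below the axis count negative).
0–5 s: 8 × 5 = 40 m
5–7 s: 5 × 2 = 10 m
7–12 s: -11 × 5 = -55 m
12–14 s: -12 × 2 = -24 m
Net displacement = -29 m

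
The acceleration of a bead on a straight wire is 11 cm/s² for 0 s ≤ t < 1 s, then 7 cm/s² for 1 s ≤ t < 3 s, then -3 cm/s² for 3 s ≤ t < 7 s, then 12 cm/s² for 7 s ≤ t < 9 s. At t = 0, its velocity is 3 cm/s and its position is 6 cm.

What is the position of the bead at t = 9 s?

200.5 cm

On each constant-a segment, Δv = aΔt and Δx = v₀Δt + ½aΔt²; chain segment to segment.
0–1 s: v starts 3 cm/s; Δx = 3·1 + ½·11·1² = 8.5 cm; v ends 14 cm/s.
1–3 s: v starts 14 cm/s; Δx = 14·2 + ½·7·2² = 42 cm; v ends 28 cm/s.
3–7 s: v starts 28 cm/s; Δx = 28·4 + ½·-3·4² = 88 cm; v ends 16 cm/s.
7–9 s: v starts 16 cm/s; Δx = 16·2 + ½·12·2² = 56 cm; v ends 40 cm/s.
x(9) = 6 + Σ Δx = 200.5 cm.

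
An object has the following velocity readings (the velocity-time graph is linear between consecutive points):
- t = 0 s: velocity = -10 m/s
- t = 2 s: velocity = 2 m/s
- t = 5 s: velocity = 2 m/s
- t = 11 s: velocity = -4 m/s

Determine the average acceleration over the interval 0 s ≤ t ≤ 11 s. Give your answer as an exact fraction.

6/11 m/s²

Average acceleration = Δv/Δt = (-4 − -10)/(11 − 0) = 6/11 m/s².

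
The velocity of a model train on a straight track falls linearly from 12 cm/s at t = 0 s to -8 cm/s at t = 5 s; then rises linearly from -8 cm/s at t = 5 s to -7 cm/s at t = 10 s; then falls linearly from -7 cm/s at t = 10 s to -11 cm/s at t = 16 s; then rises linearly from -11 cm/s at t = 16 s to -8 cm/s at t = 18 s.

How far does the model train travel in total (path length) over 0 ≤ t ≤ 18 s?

136.5 cm

Total distance travelled is ∫|v| dt — sum the magnitudes of each area piece.
0–5 s: v = 0 at t = 3 s; triangle areas 18 + 8 = 26 cm
5–10 s: |½(-8 + -7)(5)| = 37.5 cm
10–16 s: |½(-7 + -11)(6)| = 54 cm
16–18 s: |½(-11 + -8)(2)| = 19 cm
Total distance = 136.5 cm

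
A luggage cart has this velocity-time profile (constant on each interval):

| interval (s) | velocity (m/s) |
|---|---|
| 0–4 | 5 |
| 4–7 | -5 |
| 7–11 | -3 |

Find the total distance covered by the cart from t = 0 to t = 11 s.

47 m

Total distance travelled is ∫|v| dt — sum the magnitudes of each area piece.
0–4 s: |5| × 4 = 20 m
4–7 s: |-5| × 3 = 15 m
7–11 s: |-3| × 4 = 12 m
Total distance = 47 m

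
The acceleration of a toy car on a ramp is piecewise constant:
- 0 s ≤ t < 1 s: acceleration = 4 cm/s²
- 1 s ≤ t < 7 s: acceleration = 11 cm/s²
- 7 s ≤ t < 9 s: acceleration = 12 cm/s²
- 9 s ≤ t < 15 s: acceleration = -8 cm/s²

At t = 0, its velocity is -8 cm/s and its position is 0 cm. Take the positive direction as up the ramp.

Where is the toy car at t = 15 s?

On each constant-a segment, Δv = aΔt and Δx = v₀Δt + ½aΔt²; chain segment to segment.
0–1 s: v starts -8 cm/s; Δx = -8·1 + ½·4·1² = -6 cm; v ends -4 cm/s.
1–7 s: v starts -4 cm/s; Δx = -4·6 + ½·11·6² = 174 cm; v ends 62 cm/s.
7–9 s: v starts 62 cm/s; Δx = 62·2 + ½·12·2² = 148 cm; v ends 86 cm/s.
9–15 s: v starts 86 cm/s; Δx = 86·6 + ½·-8·6² = 372 cm; v ends 38 cm/s.
x(15) = 0 + Σ Δx = 688 cm.

688 cm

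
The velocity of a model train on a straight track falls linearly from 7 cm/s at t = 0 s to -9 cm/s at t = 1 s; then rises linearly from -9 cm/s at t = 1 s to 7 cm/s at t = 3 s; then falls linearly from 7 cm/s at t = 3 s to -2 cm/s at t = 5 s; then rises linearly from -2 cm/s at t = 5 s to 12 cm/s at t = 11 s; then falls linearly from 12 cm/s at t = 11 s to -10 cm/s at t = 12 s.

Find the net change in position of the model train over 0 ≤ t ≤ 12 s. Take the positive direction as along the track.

Displacement is the signed area under the v-t curve.
0–1 s: ½(7 + -9)(1) = -1 cm
1–3 s: ½(-9 + 7)(2) = -2 cm
3–5 s: ½(7 + -2)(2) = 5 cm
5–11 s: ½(-2 + 12)(6) = 30 cm
11–12 s: ½(12 + -10)(1) = 1 cm
Net displacement = 33 cm

33 cm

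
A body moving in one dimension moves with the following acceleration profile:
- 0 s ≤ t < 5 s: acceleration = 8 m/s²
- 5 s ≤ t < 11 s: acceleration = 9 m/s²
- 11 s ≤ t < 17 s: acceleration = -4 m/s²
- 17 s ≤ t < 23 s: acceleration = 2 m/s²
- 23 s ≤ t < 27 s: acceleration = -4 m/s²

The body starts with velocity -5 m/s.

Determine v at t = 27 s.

61 m/s

Δv equals the area under the a-t graph; then v = v₀ + Δv.
0–5 s: 8 × 5 = 40 m/s
5–11 s: 9 × 6 = 54 m/s
11–17 s: -4 × 6 = -24 m/s
17–23 s: 2 × 6 = 12 m/s
23–27 s: -4 × 4 = -16 m/s
Δv = 66 m/s, so v(27) = -5 + (66) = 61 m/s.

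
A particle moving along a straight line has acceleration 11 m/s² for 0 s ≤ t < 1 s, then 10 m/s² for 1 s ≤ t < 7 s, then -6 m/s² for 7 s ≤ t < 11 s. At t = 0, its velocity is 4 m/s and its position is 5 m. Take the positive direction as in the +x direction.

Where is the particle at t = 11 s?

On each constant-a segment, Δv = aΔt and Δx = v₀Δt + ½aΔt²; chain segment to segment.
0–1 s: v starts 4 m/s; Δx = 4·1 + ½·11·1² = 9.5 m; v ends 15 m/s.
1–7 s: v starts 15 m/s; Δx = 15·6 + ½·10·6² = 270 m; v ends 75 m/s.
7–11 s: v starts 75 m/s; Δx = 75·4 + ½·-6·4² = 252 m; v ends 51 m/s.
x(11) = 5 + Σ Δx = 536.5 m.

536.5 m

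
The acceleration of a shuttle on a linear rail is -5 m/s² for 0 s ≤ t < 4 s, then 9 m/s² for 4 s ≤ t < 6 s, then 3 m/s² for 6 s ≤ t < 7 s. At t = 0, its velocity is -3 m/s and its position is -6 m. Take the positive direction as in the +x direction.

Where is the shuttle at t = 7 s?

On each constant-a segment, Δv = aΔt and Δx = v₀Δt + ½aΔt²; chain segment to segment.
0–4 s: v starts -3 m/s; Δx = -3·4 + ½·-5·4² = -52 m; v ends -23 m/s.
4–6 s: v starts -23 m/s; Δx = -23·2 + ½·9·2² = -28 m; v ends -5 m/s.
6–7 s: v starts -5 m/s; Δx = -5·1 + ½·3·1² = -3.5 m; v ends -2 m/s.
x(7) = -6 + Σ Δx = -89.5 m.

-89.5 m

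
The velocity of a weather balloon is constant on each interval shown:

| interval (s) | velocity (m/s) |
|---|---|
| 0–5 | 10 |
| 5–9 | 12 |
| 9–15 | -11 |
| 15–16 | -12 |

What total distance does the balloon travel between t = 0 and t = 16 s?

176 m

Total distance travelled is ∫|v| dt — sum the magnitudes of each area piece.
0–5 s: |10| × 5 = 50 m
5–9 s: |12| × 4 = 48 m
9–15 s: |-11| × 6 = 66 m
15–16 s: |-12| × 1 = 12 m
Total distance = 176 m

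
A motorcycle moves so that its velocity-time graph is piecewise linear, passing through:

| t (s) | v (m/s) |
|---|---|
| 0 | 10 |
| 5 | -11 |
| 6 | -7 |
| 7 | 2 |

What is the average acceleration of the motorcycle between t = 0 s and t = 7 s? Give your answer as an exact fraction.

Average acceleration = Δv/Δt = (2 − 10)/(7 − 0) = -8/7 m/s².

-8/7 m/s²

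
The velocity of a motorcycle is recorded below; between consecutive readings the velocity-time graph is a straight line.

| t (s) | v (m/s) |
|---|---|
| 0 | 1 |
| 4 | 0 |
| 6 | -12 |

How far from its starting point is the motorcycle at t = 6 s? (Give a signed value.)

Displacement is the signed area under the v-t curve.
0–4 s: ½(1 + 0)(4) = 2 m
4–6 s: ½(0 + -12)(2) = -12 m
Net displacement = -10 m

-10 m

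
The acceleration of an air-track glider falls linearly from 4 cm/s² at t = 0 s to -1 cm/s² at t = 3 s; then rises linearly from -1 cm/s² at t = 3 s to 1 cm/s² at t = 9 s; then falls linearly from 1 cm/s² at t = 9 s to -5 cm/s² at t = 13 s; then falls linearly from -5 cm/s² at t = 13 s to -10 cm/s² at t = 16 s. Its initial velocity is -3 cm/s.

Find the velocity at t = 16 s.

-29 cm/s

Δv equals the area under the a-t graph; then v = v₀ + Δv.
0–3 s: ½(4 + -1)(3) = 4.5 cm/s
3–9 s: ½(-1 + 1)(6) = 0 cm/s
9–13 s: ½(1 + -5)(4) = -8 cm/s
13–16 s: ½(-5 + -10)(3) = -22.5 cm/s
Δv = -26 cm/s, so v(16) = -3 + (-26) = -29 cm/s.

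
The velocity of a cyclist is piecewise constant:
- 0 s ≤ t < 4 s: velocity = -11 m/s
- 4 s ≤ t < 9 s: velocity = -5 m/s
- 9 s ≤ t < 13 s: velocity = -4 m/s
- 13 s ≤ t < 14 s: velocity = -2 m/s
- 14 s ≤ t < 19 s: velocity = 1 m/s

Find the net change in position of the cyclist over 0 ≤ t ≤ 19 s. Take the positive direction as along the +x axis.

-82 m

Net displacement equals the area under the velocity-time graph (areas below the axis count negative).
0–4 s: -11 × 4 = -44 m
4–9 s: -5 × 5 = -25 m
9–13 s: -4 × 4 = -16 m
13–14 s: -2 × 1 = -2 m
14–19 s: 1 × 5 = 5 m
Net displacement = -82 m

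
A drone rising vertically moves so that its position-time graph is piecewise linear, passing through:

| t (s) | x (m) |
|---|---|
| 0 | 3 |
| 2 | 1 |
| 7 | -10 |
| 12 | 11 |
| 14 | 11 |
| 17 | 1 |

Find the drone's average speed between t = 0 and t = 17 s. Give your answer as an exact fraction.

44/17 m/s

Average speed = (total path length)/(elapsed time); on a piecewise-linear x-t graph the path length is Σ|Δx|.
0–2 s: |Δx| = |1 − 3| = 2 m
2–7 s: |Δx| = |-10 − 1| = 11 m
7–12 s: |Δx| = |11 − -10| = 21 m
12–14 s: |Δx| = |11 − 11| = 0 m
14–17 s: |Δx| = |1 − 11| = 10 m
Total path = 44 m; average speed = 44/17 = 44/17 m/s.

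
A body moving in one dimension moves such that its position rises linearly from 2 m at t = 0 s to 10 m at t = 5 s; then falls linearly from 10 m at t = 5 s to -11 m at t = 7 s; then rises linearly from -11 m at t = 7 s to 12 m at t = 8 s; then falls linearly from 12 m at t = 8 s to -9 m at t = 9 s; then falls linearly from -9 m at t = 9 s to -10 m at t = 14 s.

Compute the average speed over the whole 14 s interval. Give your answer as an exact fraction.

37/7 m/s

Average speed = (total path length)/(elapsed time); on a piecewise-linear x-t graph the path length is Σ|Δx|.
0–5 s: |Δx| = |10 − 2| = 8 m
5–7 s: |Δx| = |-11 − 10| = 21 m
7–8 s: |Δx| = |12 − -11| = 23 m
8–9 s: |Δx| = |-9 − 12| = 21 m
9–14 s: |Δx| = |-10 − -9| = 1 m
Total path = 74 m; average speed = 74/14 = 37/7 m/s.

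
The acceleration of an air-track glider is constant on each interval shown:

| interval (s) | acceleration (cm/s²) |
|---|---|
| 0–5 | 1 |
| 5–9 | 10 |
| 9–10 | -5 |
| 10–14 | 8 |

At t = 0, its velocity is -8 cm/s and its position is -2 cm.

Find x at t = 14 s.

265 cm

On each constant-a segment, Δv = aΔt and Δx = v₀Δt + ½aΔt²; chain segment to segment.
0–5 s: v starts -8 cm/s; Δx = -8·5 + ½·1·5² = -27.5 cm; v ends -3 cm/s.
5–9 s: v starts -3 cm/s; Δx = -3·4 + ½·10·4² = 68 cm; v ends 37 cm/s.
9–10 s: v starts 37 cm/s; Δx = 37·1 + ½·-5·1² = 34.5 cm; v ends 32 cm/s.
10–14 s: v starts 32 cm/s; Δx = 32·4 + ½·8·4² = 192 cm; v ends 64 cm/s.
x(14) = -2 + Σ Δx = 265 cm.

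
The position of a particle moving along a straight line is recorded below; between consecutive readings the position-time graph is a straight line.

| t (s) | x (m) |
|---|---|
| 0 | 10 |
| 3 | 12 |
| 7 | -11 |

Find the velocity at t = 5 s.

-5.75 m/s

Velocity is the slope of the x-t graph on 3–7 s: (-11 − 12)/(7 − 3) = -5.75 m/s.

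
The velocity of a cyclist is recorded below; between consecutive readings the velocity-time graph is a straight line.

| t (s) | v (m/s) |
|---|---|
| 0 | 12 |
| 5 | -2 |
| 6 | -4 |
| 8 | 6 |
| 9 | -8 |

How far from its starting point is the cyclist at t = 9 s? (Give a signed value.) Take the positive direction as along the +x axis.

23 m

Displacement is the signed area under the v-t curve.
0–5 s: ½(12 + -2)(5) = 25 m
5–6 s: ½(-2 + -4)(1) = -3 m
6–8 s: ½(-4 + 6)(2) = 2 m
8–9 s: ½(6 + -8)(1) = -1 m
Net displacement = 23 m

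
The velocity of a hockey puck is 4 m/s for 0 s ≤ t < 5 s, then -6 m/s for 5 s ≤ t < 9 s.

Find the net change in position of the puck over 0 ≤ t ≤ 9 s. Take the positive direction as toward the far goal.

-4 m

Displacement is the signed area under the v-t curve.
0–5 s: 4 × 5 = 20 m
5–9 s: -6 × 4 = -24 m
Net displacement = -4 m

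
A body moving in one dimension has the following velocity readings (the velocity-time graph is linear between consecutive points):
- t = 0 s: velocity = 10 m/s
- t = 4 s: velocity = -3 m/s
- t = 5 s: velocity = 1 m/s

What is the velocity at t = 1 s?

6.75 m/s

On 0–4 s the graph is linear from 10 to -3 m/s: v(1) = 10 + (-3 − 10)·(1 − 0)/(4 − 0) = 6.75 m/s.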